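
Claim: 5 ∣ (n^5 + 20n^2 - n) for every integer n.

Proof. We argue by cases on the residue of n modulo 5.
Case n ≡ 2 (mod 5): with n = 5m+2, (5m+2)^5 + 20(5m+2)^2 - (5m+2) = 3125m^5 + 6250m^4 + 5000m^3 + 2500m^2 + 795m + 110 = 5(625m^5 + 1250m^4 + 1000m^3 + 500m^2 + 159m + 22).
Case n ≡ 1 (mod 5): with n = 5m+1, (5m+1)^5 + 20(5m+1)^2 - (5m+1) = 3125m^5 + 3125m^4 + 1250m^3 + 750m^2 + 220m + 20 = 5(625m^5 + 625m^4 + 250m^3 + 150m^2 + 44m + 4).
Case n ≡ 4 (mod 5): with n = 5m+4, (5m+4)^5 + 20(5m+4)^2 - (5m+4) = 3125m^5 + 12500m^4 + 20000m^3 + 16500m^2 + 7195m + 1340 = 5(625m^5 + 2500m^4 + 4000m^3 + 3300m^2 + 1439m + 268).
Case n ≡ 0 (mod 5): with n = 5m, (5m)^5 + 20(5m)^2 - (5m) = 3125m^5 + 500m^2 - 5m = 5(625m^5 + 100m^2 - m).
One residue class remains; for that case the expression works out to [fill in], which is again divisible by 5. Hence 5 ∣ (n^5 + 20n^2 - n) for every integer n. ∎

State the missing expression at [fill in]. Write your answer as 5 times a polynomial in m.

Only n ≡ 3 (mod 5) is unaccounted for. Put n = 5m+3:
(5m+3)^5 + 20(5m+3)^2 - (5m+3) expands to 3125m^5 + 9375m^4 + 11250m^3 + 7250m^2 + 2620m + 420,
and factoring out 5 leaves 5(625m^5 + 1875m^4 + 2250m^3 + 1450m^2 + 524m + 84).

5(625m^5 + 1875m^4 + 2250m^3 + 1450m^2 + 524m + 84)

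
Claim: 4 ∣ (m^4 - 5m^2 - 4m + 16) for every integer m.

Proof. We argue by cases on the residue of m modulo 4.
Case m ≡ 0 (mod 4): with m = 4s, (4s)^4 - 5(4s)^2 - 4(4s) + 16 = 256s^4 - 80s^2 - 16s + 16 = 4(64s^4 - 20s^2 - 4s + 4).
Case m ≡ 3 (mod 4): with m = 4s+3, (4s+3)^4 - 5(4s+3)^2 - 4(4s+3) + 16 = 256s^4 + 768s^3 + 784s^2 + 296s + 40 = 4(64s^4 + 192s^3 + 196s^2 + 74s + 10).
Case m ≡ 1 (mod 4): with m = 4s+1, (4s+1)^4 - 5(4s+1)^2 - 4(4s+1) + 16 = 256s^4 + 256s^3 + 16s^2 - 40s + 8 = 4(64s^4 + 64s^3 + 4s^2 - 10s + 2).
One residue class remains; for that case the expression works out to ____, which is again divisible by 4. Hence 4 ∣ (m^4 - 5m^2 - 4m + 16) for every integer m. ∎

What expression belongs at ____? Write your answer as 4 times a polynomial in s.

4(64s^4 + 128s^3 + 76s^2 + 8s + 1)

Only m ≡ 2 (mod 4) is unaccounted for. Put m = 4s+2:
(4s+2)^4 - 5(4s+2)^2 - 4(4s+2) + 16 expands to 256s^4 + 512s^3 + 304s^2 + 32s + 4,
and factoring out 4 leaves 4(64s^4 + 128s^3 + 76s^2 + 8s + 1).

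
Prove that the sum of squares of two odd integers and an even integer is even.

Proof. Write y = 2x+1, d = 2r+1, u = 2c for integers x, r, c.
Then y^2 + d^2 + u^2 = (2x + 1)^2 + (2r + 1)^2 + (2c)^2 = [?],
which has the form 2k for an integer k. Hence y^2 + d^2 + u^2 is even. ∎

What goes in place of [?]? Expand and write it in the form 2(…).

2(2c^2 + 2r^2 + 2r + 2x^2 + 2x + 1)

Expanding: (2x + 1)^2 + (2r + 1)^2 + (2c)^2 = 4c^2 + 4r^2 + 4r + 4x^2 + 4x + 2.
Every term is even; pulling out the factor of 2 gives 2(2c^2 + 2r^2 + 2r + 2x^2 + 2x + 1).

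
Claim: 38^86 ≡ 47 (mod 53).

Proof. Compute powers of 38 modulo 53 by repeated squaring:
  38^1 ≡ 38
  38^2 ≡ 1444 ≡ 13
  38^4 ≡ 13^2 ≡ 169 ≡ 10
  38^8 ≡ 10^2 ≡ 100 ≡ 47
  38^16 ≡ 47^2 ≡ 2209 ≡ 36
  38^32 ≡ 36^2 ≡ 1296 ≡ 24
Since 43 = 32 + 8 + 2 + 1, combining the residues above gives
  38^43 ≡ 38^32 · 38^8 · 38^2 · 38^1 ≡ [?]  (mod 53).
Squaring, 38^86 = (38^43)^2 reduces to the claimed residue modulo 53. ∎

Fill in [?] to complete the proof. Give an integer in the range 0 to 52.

43

38^32 · 38^8 · 38^2 · 38^1 ≡ 24 · 47 · 13 · 38 = 557232.
557232 mod 53 = 43, so 38^43 ≡ 43 (mod 53).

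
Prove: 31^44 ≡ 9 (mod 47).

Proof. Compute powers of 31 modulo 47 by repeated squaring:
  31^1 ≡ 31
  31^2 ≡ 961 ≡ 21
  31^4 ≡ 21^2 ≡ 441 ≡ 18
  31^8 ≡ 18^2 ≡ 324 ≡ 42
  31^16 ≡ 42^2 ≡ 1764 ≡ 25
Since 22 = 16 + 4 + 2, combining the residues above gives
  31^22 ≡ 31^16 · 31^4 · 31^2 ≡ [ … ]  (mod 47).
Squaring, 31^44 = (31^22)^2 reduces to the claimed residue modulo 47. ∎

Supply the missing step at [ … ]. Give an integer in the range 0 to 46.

31^16 · 31^4 · 31^2 ≡ 25 · 18 · 21 = 9450.
9450 mod 47 = 3, so 31^22 ≡ 3 (mod 47).

3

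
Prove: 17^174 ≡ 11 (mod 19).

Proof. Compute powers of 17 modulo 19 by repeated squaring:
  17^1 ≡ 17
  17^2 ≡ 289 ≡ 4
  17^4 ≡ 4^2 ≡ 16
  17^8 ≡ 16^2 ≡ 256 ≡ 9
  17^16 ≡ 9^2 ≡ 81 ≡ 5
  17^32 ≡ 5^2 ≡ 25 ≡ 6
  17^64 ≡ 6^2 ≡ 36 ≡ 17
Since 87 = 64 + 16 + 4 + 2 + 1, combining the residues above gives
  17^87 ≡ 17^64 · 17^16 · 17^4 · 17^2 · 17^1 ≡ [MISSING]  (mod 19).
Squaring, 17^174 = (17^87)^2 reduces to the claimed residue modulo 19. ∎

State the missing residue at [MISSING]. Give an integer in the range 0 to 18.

17^64 · 17^16 · 17^4 · 17^2 · 17^1 ≡ 17 · 5 · 16 · 4 · 17 = 92480.
92480 mod 19 = 7, so 17^87 ≡ 7 (mod 19).

7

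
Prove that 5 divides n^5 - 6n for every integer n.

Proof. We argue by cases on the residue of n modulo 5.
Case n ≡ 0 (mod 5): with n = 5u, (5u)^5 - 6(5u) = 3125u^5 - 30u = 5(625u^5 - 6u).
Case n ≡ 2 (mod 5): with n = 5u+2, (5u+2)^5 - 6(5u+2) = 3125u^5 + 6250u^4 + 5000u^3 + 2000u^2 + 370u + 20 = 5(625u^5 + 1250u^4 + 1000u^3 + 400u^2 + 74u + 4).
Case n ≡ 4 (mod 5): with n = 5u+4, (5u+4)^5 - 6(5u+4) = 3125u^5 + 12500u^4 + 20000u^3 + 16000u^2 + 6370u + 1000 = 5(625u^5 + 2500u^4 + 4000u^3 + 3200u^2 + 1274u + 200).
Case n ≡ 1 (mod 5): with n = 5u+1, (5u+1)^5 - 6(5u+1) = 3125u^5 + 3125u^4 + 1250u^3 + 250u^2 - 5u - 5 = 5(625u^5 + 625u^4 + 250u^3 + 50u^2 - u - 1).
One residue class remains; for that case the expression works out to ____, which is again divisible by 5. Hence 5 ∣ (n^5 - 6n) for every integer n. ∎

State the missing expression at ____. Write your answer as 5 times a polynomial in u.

5(625u^5 + 1875u^4 + 2250u^3 + 1350u^2 + 399u + 45)

Only n ≡ 3 (mod 5) is unaccounted for. Put n = 5u+3:
(5u+3)^5 - 6(5u+3) expands to 3125u^5 + 9375u^4 + 11250u^3 + 6750u^2 + 1995u + 225,
and factoring out 5 leaves 5(625u^5 + 1875u^4 + 2250u^3 + 1350u^2 + 399u + 45).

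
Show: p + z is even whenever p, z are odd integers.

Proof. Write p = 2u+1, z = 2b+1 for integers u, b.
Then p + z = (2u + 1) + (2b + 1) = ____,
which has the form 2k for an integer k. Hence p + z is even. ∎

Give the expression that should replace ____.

Expanding: (2u + 1) + (2b + 1) = 2b + 2u + 2.
Every term is even; pulling out the factor of 2 gives 2(b + u + 1).

2(b + u + 1)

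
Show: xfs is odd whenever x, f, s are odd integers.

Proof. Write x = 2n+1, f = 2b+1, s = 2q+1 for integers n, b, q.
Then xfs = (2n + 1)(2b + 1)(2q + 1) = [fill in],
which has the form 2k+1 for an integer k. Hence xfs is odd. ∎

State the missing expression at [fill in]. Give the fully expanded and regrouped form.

Expanding: (2n + 1)(2b + 1)(2q + 1) = 8bnq + 4bn + 4bq + 2b + 4nq + 2n + 2q + 1.
Every term except the constant is even, so this is 2(4bnq + 2bn + 2bq + b + 2nq + n + q) + 1,
and 4bnq + 2bn + 2bq + b + 2nq + n + q ∈ ℤ gives the required form.

2(4bnq + 2bn + 2bq + b + 2nq + n + q) + 1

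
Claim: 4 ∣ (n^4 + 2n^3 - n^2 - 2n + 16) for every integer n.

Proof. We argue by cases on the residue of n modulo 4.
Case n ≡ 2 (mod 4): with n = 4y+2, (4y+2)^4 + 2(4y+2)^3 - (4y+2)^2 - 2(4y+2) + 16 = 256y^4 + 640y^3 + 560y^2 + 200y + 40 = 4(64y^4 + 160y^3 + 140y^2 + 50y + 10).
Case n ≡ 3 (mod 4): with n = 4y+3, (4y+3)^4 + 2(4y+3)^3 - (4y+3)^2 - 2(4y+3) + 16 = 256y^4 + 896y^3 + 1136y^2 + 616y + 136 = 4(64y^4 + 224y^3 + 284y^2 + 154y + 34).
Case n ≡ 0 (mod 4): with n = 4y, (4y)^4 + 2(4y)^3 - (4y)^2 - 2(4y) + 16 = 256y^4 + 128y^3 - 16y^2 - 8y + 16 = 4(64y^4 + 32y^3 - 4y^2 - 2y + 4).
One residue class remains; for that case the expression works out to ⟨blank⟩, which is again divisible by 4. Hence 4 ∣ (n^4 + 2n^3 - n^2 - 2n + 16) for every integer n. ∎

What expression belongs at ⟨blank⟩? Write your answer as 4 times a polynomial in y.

4(64y^4 + 96y^3 + 44y^2 + 6y + 4)

Only n ≡ 1 (mod 4) is unaccounted for. Put n = 4y+1:
(4y+1)^4 + 2(4y+1)^3 - (4y+1)^2 - 2(4y+1) + 16 expands to 256y^4 + 384y^3 + 176y^2 + 24y + 16,
and factoring out 4 leaves 4(64y^4 + 96y^3 + 44y^2 + 6y + 4).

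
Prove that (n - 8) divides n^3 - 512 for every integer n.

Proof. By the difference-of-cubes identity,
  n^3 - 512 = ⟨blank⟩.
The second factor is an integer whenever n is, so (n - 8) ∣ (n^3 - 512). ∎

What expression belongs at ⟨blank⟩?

(n - 8)(n^2 + 8n + 64)

a^3 - b^3 = (a - b)(a^2 + ab + b^2). With a = n, b = 8:
n^3 - 512 = (n - 8)(n^2 + 8n + 64).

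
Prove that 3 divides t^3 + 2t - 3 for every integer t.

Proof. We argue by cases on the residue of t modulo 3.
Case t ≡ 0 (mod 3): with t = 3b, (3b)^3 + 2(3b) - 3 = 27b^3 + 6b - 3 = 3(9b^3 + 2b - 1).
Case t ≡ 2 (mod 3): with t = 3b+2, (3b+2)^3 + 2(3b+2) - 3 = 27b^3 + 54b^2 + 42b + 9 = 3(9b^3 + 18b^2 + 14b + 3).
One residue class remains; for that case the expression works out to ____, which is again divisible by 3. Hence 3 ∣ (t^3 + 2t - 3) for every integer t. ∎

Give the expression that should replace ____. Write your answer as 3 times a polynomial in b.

3(9b^3 + 9b^2 + 5b)

Only t ≡ 1 (mod 3) is unaccounted for. Put t = 3b+1:
(3b+1)^3 + 2(3b+1) - 3 expands to 27b^3 + 27b^2 + 15b,
and factoring out 3 leaves 3(9b^3 + 9b^2 + 5b).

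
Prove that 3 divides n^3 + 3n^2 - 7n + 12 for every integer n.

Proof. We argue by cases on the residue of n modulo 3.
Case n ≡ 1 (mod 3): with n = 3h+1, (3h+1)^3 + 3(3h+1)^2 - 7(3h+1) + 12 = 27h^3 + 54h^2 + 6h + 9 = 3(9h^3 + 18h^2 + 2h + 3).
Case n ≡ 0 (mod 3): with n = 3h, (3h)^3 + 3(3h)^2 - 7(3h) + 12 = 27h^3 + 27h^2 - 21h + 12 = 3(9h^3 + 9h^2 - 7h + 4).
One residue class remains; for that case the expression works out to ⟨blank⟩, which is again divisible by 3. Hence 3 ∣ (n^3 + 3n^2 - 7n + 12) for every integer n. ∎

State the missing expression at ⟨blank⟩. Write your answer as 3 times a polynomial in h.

The residues treated are {1, 0}, so the missing case is n ≡ 2 (mod 3); write n = 3h+2.
Then (3h+2)^3 + 3(3h+2)^2 - 7(3h+2) + 12 = 27h^3 + 81h^2 + 51h + 18 = 3(9h^3 + 27h^2 + 17h + 6).

3(9h^3 + 27h^2 + 17h + 6)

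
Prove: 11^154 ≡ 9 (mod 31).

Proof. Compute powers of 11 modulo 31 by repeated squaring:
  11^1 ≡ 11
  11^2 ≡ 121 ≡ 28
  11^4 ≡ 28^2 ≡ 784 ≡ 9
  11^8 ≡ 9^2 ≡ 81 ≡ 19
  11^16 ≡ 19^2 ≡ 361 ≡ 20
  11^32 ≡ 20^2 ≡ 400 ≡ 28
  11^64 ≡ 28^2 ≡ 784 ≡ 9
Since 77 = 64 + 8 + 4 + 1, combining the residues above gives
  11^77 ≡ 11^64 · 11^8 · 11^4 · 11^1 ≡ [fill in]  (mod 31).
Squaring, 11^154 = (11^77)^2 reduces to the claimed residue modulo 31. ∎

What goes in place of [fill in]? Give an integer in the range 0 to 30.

11^64 · 11^8 · 11^4 · 11^1 ≡ 9 · 19 · 9 · 11 = 16929.
16929 mod 31 = 3, so 11^77 ≡ 3 (mod 31).

3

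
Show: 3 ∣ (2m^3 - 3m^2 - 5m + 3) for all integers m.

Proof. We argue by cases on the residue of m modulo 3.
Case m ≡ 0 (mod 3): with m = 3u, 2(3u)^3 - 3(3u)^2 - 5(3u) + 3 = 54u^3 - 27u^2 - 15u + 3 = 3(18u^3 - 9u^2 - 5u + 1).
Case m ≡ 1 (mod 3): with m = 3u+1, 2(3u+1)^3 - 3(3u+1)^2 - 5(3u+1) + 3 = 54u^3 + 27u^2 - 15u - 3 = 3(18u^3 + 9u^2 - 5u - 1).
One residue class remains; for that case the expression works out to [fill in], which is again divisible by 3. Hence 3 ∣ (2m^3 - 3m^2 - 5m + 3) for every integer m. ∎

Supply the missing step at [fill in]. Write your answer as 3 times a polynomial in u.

3(18u^3 + 27u^2 + 7u - 1)

The residues treated are {0, 1}, so the missing case is m ≡ 2 (mod 3); write m = 3u+2.
Then 2(3u+2)^3 - 3(3u+2)^2 - 5(3u+2) + 3 = 54u^3 + 81u^2 + 21u - 3 = 3(18u^3 + 27u^2 + 7u - 1).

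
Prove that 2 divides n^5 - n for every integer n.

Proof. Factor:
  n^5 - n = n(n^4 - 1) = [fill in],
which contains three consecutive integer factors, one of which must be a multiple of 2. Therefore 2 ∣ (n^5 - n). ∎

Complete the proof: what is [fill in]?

n^4 - 1 = (n^2 - 1)(n^2 + 1), and n^2 - 1 = (n-1)(n+1).
So n(n^4 - 1) = (n - 1)n(n + 1)(n^2 + 1).

(n - 1)n(n + 1)(n^2 + 1)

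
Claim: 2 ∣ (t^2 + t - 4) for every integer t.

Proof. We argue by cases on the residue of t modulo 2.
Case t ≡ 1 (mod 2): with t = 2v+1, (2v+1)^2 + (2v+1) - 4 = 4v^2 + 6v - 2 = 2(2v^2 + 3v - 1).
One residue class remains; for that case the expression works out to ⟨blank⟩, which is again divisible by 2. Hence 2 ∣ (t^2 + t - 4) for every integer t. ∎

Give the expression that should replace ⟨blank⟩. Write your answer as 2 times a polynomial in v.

2(2v^2 + v - 2)

Only t ≡ 0 (mod 2) is unaccounted for. Put t = 2v:
(2v)^2 + (2v) - 4 expands to 4v^2 + 2v - 4,
and factoring out 2 leaves 2(2v^2 + v - 2).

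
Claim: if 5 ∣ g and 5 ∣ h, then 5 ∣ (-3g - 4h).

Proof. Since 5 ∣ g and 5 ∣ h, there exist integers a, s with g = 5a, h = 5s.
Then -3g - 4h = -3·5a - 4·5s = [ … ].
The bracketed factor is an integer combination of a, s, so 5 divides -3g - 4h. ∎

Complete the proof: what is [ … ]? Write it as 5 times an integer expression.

Pull the common 5 out of every term: -3·5a - 4·5s = 5(-3a - 4s).
-3a - 4s is an integer, which exhibits the divisibility.

5(-3a - 4s)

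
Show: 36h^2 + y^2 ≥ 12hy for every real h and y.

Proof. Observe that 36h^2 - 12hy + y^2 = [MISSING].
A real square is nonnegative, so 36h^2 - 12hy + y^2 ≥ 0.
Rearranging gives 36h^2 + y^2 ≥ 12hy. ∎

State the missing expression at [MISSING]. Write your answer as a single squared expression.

(6h - y)^2

36h^2 - 12hy + y^2 is a perfect-square trinomial: the outer terms are (6h)^2 and (y)^2, and the cross term is -2·6h·y.
So 36h^2 - 12hy + y^2 = (6h - y)^2 ≥ 0.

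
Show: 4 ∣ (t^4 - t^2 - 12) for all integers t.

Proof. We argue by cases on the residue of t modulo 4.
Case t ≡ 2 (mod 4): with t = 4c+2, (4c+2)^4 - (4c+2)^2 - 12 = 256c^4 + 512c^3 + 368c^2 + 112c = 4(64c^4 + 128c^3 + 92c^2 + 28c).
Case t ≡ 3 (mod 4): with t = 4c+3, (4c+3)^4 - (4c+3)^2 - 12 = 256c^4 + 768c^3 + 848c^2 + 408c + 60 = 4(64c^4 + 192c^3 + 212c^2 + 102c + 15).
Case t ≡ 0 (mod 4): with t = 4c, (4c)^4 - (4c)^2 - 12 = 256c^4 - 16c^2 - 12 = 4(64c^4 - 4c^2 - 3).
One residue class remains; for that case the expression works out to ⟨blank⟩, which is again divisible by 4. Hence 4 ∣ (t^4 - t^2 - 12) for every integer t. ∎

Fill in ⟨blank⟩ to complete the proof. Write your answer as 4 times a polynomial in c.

4(64c^4 + 64c^3 + 20c^2 + 2c - 3)

Only t ≡ 1 (mod 4) is unaccounted for. Put t = 4c+1:
(4c+1)^4 - (4c+1)^2 - 12 expands to 256c^4 + 256c^3 + 80c^2 + 8c - 12,
and factoring out 4 leaves 4(64c^4 + 64c^3 + 20c^2 + 2c - 3).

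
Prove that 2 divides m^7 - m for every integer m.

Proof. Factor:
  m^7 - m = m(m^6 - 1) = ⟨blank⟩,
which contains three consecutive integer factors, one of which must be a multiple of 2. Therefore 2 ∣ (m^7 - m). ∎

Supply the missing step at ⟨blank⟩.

m^6 - 1 = (m^2 - 1)(m^4 + m^2 + 1), and m^2 - 1 = (m-1)(m+1).
So m(m^6 - 1) = (m - 1)m(m + 1)(m^4 + m^2 + 1).

(m - 1)m(m + 1)(m^4 + m^2 + 1)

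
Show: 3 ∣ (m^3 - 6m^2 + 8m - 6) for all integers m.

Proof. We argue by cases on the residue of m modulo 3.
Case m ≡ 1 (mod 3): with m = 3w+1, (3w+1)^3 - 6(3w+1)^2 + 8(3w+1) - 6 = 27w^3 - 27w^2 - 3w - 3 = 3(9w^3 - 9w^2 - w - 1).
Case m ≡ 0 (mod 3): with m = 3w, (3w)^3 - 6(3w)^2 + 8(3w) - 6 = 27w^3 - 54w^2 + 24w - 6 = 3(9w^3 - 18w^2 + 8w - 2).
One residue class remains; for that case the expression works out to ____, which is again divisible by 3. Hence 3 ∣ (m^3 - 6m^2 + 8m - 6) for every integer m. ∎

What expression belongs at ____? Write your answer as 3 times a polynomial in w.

3(9w^3 - 4w - 2)

Only m ≡ 2 (mod 3) is unaccounted for. Put m = 3w+2:
(3w+2)^3 - 6(3w+2)^2 + 8(3w+2) - 6 expands to 27w^3 - 12w - 6,
and factoring out 3 leaves 3(9w^3 - 4w - 2).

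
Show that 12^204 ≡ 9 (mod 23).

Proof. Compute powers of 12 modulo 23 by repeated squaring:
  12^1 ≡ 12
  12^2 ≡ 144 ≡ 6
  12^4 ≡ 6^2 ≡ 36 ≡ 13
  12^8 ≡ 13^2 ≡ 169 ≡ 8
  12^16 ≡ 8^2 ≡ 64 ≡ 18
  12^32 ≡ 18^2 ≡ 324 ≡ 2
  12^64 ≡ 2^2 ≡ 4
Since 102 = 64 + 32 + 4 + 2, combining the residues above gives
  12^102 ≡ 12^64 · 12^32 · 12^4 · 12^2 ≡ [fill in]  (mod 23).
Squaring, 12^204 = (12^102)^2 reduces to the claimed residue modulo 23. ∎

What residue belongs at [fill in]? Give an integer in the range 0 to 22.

3

Multiply the listed residues: 4 · 2 · 13 · 6 = 8 → 104 → 624.
Reducing modulo 23: 624 = 27·23 + 3, so 12^102 ≡ 3.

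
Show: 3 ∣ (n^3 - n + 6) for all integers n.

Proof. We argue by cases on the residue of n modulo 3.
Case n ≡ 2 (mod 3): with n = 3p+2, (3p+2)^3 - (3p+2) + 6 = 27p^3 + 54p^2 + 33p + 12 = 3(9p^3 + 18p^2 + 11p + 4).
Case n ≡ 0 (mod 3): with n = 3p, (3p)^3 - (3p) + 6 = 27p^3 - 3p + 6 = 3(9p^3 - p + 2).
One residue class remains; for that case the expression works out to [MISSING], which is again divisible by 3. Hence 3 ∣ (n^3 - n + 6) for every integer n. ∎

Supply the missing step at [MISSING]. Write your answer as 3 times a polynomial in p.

3(9p^3 + 9p^2 + 2p + 2)

The residues treated are {2, 0}, so the missing case is n ≡ 1 (mod 3); write n = 3p+1.
Then (3p+1)^3 - (3p+1) + 6 = 27p^3 + 27p^2 + 6p + 6 = 3(9p^3 + 9p^2 + 2p + 2).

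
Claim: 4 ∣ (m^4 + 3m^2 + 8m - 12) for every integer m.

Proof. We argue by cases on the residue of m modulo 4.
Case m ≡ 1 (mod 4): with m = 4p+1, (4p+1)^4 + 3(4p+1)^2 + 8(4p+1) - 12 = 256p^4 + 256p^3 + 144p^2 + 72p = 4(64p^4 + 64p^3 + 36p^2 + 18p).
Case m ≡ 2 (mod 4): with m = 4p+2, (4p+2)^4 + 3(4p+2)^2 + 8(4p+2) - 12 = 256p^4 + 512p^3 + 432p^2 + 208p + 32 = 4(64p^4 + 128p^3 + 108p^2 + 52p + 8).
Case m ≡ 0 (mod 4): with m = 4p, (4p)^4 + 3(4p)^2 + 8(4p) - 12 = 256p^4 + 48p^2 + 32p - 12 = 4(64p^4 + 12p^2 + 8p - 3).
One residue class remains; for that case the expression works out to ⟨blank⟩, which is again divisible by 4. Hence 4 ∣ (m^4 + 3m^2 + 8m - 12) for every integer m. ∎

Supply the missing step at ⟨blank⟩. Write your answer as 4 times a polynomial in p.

Only m ≡ 3 (mod 4) is unaccounted for. Put m = 4p+3:
(4p+3)^4 + 3(4p+3)^2 + 8(4p+3) - 12 expands to 256p^4 + 768p^3 + 912p^2 + 536p + 120,
and factoring out 4 leaves 4(64p^4 + 192p^3 + 228p^2 + 134p + 30).

4(64p^4 + 192p^3 + 228p^2 + 134p + 30)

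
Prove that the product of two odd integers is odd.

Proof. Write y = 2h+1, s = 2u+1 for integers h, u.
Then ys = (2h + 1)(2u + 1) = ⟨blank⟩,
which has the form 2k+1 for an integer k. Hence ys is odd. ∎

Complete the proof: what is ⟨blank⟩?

(2h + 1)(2u + 1) = 4hu + 2h + 2u + 1
= 2(2hu + h + u) + 1.
Since 2hu + h + u is an integer, the product is of the form 2k+1 for an integer k.

2(2hu + h + u) + 1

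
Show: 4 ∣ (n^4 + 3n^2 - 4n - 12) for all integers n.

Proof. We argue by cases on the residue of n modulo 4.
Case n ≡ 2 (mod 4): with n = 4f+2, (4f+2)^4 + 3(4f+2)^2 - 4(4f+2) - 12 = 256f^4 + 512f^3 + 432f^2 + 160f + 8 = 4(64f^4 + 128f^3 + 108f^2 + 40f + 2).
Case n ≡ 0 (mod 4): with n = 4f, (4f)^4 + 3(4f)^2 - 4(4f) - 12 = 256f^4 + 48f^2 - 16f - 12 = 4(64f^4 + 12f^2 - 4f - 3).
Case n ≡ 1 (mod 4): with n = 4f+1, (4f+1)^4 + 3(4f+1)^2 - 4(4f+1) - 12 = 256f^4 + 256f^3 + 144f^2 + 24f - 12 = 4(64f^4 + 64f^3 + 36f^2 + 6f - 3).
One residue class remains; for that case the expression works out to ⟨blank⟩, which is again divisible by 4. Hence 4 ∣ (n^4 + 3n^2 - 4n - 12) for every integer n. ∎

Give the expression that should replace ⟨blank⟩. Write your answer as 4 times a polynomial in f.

4(64f^4 + 192f^3 + 228f^2 + 122f + 21)

The residues treated are {2, 0, 1}, so the missing case is n ≡ 3 (mod 4); write n = 4f+3.
Then (4f+3)^4 + 3(4f+3)^2 - 4(4f+3) - 12 = 256f^4 + 768f^3 + 912f^2 + 488f + 84 = 4(64f^4 + 192f^3 + 228f^2 + 122f + 21).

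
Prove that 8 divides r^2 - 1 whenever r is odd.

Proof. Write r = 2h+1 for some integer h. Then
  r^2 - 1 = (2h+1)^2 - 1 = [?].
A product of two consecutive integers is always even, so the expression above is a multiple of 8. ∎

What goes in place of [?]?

4h(h + 1)

(2h+1)^2 - 1 = 4h^2 + 4h + 1 - 1 = 4h^2 + 4h = 4h(h+1).
Since h and h+1 are consecutive, h(h+1) is even, and 4·(even) is a multiple of 8.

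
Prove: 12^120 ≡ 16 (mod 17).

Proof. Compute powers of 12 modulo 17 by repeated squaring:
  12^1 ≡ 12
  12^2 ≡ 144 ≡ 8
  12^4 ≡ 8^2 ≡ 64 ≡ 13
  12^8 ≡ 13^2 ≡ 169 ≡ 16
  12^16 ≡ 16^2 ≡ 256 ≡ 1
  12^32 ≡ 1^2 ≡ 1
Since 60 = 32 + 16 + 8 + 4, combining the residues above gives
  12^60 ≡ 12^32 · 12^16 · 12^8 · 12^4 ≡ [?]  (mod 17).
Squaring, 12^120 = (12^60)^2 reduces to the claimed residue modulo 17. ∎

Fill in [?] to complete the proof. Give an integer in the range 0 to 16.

4

12^32 · 12^16 · 12^8 · 12^4 ≡ 1 · 1 · 16 · 13 = 208.
208 mod 17 = 4, so 12^60 ≡ 4 (mod 17).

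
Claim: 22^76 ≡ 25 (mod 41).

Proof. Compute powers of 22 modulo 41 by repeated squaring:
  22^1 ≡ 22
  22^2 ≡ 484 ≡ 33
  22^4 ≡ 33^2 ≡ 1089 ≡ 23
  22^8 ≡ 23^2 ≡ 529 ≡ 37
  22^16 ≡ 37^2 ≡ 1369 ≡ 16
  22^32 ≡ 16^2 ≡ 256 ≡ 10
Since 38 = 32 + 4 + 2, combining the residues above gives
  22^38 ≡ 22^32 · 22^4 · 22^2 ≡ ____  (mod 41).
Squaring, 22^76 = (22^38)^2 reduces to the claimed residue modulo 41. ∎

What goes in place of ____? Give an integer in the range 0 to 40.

5

Multiply the listed residues: 10 · 23 · 33 = 230 → 7590.
Reducing modulo 41: 7590 = 185·41 + 5, so 22^38 ≡ 5.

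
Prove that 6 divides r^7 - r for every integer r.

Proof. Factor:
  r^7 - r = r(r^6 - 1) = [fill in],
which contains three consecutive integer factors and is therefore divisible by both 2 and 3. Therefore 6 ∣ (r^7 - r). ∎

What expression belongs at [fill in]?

r^6 - 1 = (r^2 - 1)(r^4 + r^2 + 1), and r^2 - 1 = (r-1)(r+1).
So r(r^6 - 1) = (r - 1)r(r + 1)(r^4 + r^2 + 1).

(r - 1)r(r + 1)(r^4 + r^2 + 1)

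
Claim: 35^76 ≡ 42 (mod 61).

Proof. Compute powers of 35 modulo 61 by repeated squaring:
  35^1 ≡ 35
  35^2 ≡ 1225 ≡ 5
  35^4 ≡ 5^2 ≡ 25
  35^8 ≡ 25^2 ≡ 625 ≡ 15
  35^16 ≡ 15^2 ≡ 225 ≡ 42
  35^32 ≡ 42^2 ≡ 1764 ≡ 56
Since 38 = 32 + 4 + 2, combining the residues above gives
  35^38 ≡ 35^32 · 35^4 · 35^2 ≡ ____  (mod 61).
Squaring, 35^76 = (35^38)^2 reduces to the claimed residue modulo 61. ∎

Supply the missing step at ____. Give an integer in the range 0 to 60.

Multiply the listed residues: 56 · 25 · 5 = 1400 → 7000.
Reducing modulo 61: 7000 = 114·61 + 46, so 35^38 ≡ 46.

46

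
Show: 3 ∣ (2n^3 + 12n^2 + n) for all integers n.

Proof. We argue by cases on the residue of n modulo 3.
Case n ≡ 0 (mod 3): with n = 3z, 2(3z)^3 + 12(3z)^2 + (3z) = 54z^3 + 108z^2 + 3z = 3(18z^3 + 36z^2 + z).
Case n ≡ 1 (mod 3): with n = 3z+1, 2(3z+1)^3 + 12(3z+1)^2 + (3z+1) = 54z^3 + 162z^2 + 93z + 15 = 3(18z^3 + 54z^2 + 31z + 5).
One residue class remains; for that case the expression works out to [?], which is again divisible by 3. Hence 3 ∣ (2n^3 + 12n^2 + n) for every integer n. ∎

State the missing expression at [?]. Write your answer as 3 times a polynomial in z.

3(18z^3 + 72z^2 + 73z + 22)

Only n ≡ 2 (mod 3) is unaccounted for. Put n = 3z+2:
2(3z+2)^3 + 12(3z+2)^2 + (3z+2) expands to 54z^3 + 216z^2 + 219z + 66,
and factoring out 3 leaves 3(18z^3 + 72z^2 + 73z + 22).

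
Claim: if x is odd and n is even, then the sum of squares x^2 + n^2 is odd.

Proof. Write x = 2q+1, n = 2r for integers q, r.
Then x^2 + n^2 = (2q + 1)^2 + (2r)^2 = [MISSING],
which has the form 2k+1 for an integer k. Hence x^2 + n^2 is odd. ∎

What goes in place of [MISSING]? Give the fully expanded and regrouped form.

(2q + 1)^2 + (2r)^2 = 4q^2 + 4q + 4r^2 + 1
= 2(2q^2 + 2q + 2r^2) + 1.
Since 2q^2 + 2q + 2r^2 is an integer, the sum of squares is of the form 2k+1 for an integer k.

2(2q^2 + 2q + 2r^2) + 1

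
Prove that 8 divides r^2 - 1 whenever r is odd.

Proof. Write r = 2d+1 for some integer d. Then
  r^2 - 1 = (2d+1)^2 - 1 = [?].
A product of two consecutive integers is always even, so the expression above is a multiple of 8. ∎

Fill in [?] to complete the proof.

(2d+1)^2 - 1 = 4d^2 + 4d + 1 - 1 = 4d^2 + 4d = 4d(d+1).
Since d and d+1 are consecutive, d(d+1) is even, and 4·(even) is a multiple of 8.

4d(d + 1)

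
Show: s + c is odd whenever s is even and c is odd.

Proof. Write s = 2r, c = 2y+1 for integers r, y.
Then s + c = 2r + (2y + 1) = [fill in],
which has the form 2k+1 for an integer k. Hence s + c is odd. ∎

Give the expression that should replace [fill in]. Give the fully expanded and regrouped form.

Expanding: 2r + (2y + 1) = 2r + 2y + 1.
Every term except the constant is even, so this is 2(r + y) + 1,
and r + y ∈ ℤ gives the required form.

2(r + y) + 1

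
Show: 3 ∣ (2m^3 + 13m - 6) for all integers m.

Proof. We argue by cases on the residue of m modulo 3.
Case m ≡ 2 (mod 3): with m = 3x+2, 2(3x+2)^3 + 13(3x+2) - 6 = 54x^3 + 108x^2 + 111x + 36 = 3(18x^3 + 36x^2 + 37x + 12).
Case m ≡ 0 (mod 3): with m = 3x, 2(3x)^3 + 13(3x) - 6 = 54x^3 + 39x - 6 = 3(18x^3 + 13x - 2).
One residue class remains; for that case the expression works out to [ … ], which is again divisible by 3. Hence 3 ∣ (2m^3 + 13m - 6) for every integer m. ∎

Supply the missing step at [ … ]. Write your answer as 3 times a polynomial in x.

The residues treated are {2, 0}, so the missing case is m ≡ 1 (mod 3); write m = 3x+1.
Then 2(3x+1)^3 + 13(3x+1) - 6 = 54x^3 + 54x^2 + 57x + 9 = 3(18x^3 + 18x^2 + 19x + 3).

3(18x^3 + 18x^2 + 19x + 3)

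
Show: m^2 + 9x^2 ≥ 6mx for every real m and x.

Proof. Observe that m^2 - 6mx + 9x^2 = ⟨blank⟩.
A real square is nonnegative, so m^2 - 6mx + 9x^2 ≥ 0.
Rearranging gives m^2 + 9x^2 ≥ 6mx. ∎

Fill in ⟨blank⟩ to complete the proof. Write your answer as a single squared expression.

m^2 - 6mx + 9x^2 is a perfect-square trinomial: the outer terms are (m)^2 and (3x)^2, and the cross term is -2·m·3x.
So m^2 - 6mx + 9x^2 = (m - 3x)^2 ≥ 0.

(m - 3x)^2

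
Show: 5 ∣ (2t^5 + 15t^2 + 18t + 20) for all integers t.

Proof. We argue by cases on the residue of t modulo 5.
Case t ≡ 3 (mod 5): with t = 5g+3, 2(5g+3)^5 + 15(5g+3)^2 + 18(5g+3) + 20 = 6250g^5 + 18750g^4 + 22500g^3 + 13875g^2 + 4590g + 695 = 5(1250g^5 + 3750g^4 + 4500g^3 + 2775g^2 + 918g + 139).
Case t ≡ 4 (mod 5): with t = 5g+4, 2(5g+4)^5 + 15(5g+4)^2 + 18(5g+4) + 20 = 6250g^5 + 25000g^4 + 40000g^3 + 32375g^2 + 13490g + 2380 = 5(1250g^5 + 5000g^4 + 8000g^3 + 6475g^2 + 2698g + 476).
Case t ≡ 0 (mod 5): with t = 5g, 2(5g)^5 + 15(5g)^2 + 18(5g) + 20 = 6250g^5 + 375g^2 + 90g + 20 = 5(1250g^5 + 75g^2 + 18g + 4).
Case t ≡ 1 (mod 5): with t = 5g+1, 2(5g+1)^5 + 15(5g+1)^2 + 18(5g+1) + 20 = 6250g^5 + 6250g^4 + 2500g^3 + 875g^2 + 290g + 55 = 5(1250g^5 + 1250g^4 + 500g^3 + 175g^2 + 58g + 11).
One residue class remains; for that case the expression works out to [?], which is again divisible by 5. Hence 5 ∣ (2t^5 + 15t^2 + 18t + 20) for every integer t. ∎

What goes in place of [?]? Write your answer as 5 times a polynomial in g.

Only t ≡ 2 (mod 5) is unaccounted for. Put t = 5g+2:
2(5g+2)^5 + 15(5g+2)^2 + 18(5g+2) + 20 expands to 6250g^5 + 12500g^4 + 10000g^3 + 4375g^2 + 1190g + 180,
and factoring out 5 leaves 5(1250g^5 + 2500g^4 + 2000g^3 + 875g^2 + 238g + 36).

5(1250g^5 + 2500g^4 + 2000g^3 + 875g^2 + 238g + 36)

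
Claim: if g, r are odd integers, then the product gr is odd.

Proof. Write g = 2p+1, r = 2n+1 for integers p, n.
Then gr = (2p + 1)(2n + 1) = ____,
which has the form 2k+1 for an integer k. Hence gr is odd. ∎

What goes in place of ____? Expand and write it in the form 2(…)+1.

(2p + 1)(2n + 1) = 4np + 2n + 2p + 1
= 2(2np + n + p) + 1.
Since 2np + n + p is an integer, the product is of the form 2k+1 for an integer k.

2(2np + n + p) + 1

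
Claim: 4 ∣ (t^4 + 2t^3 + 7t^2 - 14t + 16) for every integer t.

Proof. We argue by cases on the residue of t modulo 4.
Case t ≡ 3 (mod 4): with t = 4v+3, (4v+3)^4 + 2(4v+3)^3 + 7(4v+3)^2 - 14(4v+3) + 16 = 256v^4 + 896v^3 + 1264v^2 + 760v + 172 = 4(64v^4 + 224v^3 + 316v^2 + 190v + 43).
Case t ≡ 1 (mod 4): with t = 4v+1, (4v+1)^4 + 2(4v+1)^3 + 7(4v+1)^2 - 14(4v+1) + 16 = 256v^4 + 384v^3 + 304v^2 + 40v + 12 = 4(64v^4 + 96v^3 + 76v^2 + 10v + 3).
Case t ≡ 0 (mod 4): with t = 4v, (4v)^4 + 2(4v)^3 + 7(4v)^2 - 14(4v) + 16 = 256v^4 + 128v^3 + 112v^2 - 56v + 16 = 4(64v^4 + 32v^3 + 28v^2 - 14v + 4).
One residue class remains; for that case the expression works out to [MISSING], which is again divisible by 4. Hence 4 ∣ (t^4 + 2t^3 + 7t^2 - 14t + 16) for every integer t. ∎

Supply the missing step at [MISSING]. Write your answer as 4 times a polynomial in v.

4(64v^4 + 160v^3 + 172v^2 + 70v + 12)

Only t ≡ 2 (mod 4) is unaccounted for. Put t = 4v+2:
(4v+2)^4 + 2(4v+2)^3 + 7(4v+2)^2 - 14(4v+2) + 16 expands to 256v^4 + 640v^3 + 688v^2 + 280v + 48,
and factoring out 4 leaves 4(64v^4 + 160v^3 + 172v^2 + 70v + 12).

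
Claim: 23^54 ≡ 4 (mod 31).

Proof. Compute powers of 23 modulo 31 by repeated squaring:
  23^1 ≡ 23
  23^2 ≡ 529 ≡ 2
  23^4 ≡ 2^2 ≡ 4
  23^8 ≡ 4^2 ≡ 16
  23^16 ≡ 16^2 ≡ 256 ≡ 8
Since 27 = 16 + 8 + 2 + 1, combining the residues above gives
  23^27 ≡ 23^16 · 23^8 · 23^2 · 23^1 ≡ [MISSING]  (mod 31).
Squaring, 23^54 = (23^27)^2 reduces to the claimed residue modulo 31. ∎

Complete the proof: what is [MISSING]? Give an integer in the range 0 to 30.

23^16 · 23^8 · 23^2 · 23^1 ≡ 8 · 16 · 2 · 23 = 5888.
5888 mod 31 = 29, so 23^27 ≡ 29 (mod 31).

29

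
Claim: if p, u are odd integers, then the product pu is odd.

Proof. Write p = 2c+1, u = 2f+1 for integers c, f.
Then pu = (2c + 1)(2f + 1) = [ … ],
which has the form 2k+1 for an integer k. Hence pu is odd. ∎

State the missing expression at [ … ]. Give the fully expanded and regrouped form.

(2c + 1)(2f + 1) = 4cf + 2c + 2f + 1
= 2(2cf + c + f) + 1.
Since 2cf + c + f is an integer, the product is of the form 2k+1 for an integer k.

2(2cf + c + f) + 1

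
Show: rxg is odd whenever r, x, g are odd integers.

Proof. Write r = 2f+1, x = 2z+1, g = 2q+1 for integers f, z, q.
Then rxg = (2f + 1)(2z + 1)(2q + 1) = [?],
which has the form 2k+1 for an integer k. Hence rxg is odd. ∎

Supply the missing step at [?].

(2f + 1)(2z + 1)(2q + 1) = 8fqz + 4fq + 4fz + 2f + 4qz + 2q + 2z + 1
= 2(4fqz + 2fq + 2fz + f + 2qz + q + z) + 1.
Since 4fqz + 2fq + 2fz + f + 2qz + q + z is an integer, the product is of the form 2k+1 for an integer k.

2(4fqz + 2fq + 2fz + f + 2qz + q + z) + 1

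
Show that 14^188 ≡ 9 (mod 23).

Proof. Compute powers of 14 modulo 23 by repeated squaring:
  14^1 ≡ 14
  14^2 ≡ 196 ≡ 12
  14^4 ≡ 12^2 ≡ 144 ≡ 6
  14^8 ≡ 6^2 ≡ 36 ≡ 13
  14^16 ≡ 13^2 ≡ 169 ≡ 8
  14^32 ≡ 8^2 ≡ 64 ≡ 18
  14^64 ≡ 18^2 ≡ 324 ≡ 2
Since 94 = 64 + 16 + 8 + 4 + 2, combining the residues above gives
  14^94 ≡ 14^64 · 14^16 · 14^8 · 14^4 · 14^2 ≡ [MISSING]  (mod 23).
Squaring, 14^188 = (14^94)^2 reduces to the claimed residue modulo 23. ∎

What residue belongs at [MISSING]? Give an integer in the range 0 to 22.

14^64 · 14^16 · 14^8 · 14^4 · 14^2 ≡ 2 · 8 · 13 · 6 · 12 = 14976.
14976 mod 23 = 3, so 14^94 ≡ 3 (mod 23).

3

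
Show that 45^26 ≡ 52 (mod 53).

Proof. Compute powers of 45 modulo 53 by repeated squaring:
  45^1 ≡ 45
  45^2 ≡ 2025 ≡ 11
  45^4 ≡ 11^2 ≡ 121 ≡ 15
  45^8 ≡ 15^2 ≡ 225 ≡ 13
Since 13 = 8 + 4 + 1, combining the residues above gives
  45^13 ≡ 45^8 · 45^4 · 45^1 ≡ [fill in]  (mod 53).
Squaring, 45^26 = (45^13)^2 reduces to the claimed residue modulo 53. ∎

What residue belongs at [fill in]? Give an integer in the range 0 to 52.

30

Multiply the listed residues: 13 · 15 · 45 = 195 → 8775.
Reducing modulo 53: 8775 = 165·53 + 30, so 45^13 ≡ 30.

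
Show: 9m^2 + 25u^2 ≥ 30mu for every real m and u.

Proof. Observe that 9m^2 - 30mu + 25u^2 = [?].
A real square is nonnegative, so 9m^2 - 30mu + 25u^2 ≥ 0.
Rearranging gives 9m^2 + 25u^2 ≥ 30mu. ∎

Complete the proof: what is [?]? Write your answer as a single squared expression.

9m^2 - 30mu + 25u^2 is a perfect-square trinomial: the outer terms are (3m)^2 and (5u)^2, and the cross term is -2·3m·5u.
So 9m^2 - 30mu + 25u^2 = (3m - 5u)^2 ≥ 0.

(3m - 5u)^2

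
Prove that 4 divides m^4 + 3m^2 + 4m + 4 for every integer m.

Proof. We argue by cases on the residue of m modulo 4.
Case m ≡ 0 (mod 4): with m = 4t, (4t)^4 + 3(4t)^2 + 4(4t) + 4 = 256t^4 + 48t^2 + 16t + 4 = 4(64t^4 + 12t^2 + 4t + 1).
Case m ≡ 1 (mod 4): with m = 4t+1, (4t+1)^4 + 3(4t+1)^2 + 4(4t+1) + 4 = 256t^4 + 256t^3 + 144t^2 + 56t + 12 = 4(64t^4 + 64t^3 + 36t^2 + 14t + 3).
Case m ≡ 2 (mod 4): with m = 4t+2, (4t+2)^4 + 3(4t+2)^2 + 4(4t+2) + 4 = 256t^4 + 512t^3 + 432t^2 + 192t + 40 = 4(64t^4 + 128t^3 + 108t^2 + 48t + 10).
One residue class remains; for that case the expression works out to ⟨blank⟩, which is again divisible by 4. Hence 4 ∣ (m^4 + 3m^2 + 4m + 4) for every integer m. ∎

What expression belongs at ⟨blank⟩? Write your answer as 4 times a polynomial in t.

4(64t^4 + 192t^3 + 228t^2 + 130t + 31)

Only m ≡ 3 (mod 4) is unaccounted for. Put m = 4t+3:
(4t+3)^4 + 3(4t+3)^2 + 4(4t+3) + 4 expands to 256t^4 + 768t^3 + 912t^2 + 520t + 124,
and factoring out 4 leaves 4(64t^4 + 192t^3 + 228t^2 + 130t + 31).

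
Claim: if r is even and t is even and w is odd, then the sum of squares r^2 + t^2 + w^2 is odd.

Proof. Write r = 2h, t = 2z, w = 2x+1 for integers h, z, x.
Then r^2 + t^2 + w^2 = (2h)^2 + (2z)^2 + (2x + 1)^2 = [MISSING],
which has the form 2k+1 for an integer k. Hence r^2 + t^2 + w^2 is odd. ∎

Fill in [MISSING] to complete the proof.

(2h)^2 + (2z)^2 + (2x + 1)^2 = 4h^2 + 4x^2 + 4x + 4z^2 + 1
= 2(2h^2 + 2x^2 + 2x + 2z^2) + 1.
Since 2h^2 + 2x^2 + 2x + 2z^2 is an integer, the sum of squares is of the form 2k+1 for an integer k.

2(2h^2 + 2x^2 + 2x + 2z^2) + 1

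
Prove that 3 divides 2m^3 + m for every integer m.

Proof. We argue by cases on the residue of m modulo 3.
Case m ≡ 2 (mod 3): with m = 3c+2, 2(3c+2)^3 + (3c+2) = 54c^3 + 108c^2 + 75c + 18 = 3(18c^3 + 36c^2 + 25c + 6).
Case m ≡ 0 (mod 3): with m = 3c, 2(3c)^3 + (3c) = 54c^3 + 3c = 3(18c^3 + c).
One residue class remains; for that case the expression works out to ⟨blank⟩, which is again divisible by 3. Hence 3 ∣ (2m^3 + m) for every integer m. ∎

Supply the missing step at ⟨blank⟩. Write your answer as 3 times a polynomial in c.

3(18c^3 + 18c^2 + 7c + 1)

Only m ≡ 1 (mod 3) is unaccounted for. Put m = 3c+1:
2(3c+1)^3 + (3c+1) expands to 54c^3 + 54c^2 + 21c + 3,
and factoring out 3 leaves 3(18c^3 + 18c^2 + 7c + 1).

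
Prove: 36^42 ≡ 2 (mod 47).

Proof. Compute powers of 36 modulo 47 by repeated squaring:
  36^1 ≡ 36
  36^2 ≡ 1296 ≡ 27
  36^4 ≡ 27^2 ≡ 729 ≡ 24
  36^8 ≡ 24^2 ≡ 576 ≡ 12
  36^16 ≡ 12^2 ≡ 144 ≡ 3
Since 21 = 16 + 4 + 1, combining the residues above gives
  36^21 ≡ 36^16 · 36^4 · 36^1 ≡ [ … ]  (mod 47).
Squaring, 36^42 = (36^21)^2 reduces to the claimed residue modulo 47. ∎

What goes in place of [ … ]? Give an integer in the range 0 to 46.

7

Multiply the listed residues: 3 · 24 · 36 = 72 → 2592.
Reducing modulo 47: 2592 = 55·47 + 7, so 36^21 ≡ 7.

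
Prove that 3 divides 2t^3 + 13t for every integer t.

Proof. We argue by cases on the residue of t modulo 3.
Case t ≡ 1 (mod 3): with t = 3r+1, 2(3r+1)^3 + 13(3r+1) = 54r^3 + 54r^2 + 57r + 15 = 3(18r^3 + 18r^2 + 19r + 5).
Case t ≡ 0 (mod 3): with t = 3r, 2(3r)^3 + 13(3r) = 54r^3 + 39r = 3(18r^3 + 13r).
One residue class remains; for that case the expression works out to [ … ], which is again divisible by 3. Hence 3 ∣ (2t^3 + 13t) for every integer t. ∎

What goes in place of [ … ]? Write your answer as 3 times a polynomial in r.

Only t ≡ 2 (mod 3) is unaccounted for. Put t = 3r+2:
2(3r+2)^3 + 13(3r+2) expands to 54r^3 + 108r^2 + 111r + 42,
and factoring out 3 leaves 3(18r^3 + 36r^2 + 37r + 14).

3(18r^3 + 36r^2 + 37r + 14)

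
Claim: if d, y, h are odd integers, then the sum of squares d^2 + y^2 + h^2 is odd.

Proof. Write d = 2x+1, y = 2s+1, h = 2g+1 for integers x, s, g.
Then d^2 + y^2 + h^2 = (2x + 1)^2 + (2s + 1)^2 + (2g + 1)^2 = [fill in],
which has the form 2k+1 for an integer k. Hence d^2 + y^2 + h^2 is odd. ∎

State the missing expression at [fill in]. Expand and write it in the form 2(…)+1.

2(2g^2 + 2g + 2s^2 + 2s + 2x^2 + 2x + 1) + 1

Expanding: (2x + 1)^2 + (2s + 1)^2 + (2g + 1)^2 = 4g^2 + 4g + 4s^2 + 4s + 4x^2 + 4x + 3.
Every term except the constant is even, so this is 2(2g^2 + 2g + 2s^2 + 2s + 2x^2 + 2x + 1) + 1,
and 2g^2 + 2g + 2s^2 + 2s + 2x^2 + 2x + 1 ∈ ℤ gives the required form.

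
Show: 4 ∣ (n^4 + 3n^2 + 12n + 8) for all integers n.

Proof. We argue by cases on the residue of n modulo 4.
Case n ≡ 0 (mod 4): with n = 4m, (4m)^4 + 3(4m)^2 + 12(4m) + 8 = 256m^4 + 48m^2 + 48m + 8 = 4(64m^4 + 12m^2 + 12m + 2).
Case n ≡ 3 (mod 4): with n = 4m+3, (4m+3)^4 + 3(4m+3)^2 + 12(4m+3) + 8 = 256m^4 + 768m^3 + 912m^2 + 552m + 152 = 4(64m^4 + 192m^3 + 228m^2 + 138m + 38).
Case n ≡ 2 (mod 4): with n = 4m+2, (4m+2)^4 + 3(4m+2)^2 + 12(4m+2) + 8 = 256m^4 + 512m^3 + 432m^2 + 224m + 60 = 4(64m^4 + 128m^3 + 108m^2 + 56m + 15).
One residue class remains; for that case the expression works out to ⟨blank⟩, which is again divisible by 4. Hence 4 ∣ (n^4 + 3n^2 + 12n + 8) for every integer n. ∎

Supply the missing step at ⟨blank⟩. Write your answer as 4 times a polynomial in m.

4(64m^4 + 64m^3 + 36m^2 + 22m + 6)

The residues treated are {0, 3, 2}, so the missing case is n ≡ 1 (mod 4); write n = 4m+1.
Then (4m+1)^4 + 3(4m+1)^2 + 12(4m+1) + 8 = 256m^4 + 256m^3 + 144m^2 + 88m + 24 = 4(64m^4 + 64m^3 + 36m^2 + 22m + 6).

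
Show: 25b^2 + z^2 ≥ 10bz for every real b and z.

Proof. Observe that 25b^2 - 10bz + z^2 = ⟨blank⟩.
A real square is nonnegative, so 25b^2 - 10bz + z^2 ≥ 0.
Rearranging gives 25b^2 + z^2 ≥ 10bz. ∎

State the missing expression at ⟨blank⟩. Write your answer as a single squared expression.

(5b - z)^2

The leading and trailing coefficients are 5^2 and 1^2, and 10 = 2·5·1, so the trinomial is (5b - z)^2.
Hence 25b^2 - 10bz + z^2 ≥ 0.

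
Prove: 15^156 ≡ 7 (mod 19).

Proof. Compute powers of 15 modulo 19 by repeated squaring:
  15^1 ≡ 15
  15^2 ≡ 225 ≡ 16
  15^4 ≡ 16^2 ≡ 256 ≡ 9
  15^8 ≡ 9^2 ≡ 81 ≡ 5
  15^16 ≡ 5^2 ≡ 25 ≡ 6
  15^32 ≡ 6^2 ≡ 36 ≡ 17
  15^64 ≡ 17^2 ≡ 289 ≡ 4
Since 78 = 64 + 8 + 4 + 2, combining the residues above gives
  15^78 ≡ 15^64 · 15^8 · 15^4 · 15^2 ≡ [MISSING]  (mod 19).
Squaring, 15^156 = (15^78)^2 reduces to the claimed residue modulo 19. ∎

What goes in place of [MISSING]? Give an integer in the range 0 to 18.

Multiply the listed residues: 4 · 5 · 9 · 16 = 20 → 180 → 2880.
Reducing modulo 19: 2880 = 151·19 + 11, so 15^78 ≡ 11.

11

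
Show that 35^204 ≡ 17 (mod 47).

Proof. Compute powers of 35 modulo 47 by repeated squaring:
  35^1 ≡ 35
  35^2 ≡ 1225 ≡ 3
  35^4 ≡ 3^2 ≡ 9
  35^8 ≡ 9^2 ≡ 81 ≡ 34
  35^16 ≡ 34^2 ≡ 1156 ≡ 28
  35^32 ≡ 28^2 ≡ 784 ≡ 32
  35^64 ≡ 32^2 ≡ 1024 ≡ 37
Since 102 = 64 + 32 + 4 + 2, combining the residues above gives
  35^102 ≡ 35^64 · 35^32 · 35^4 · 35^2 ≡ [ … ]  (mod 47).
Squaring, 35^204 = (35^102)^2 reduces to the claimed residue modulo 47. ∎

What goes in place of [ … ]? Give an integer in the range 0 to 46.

35^64 · 35^32 · 35^4 · 35^2 ≡ 37 · 32 · 9 · 3 = 31968.
31968 mod 47 = 8, so 35^102 ≡ 8 (mod 47).

8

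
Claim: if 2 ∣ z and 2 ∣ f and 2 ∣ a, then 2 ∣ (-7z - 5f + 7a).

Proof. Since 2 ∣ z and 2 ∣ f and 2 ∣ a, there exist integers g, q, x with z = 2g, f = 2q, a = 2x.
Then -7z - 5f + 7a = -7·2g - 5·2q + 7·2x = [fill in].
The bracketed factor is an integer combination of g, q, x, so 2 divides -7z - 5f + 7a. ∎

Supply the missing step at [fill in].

2(-7g - 5q + 7x)

Each term has a factor of 2: -7·2g - 5·2q + 7·2x = 2·(-7g - 5q + 7x).
Since -7g - 5q + 7x is an integer, 2 ∣ (-7z - 5f + 7a).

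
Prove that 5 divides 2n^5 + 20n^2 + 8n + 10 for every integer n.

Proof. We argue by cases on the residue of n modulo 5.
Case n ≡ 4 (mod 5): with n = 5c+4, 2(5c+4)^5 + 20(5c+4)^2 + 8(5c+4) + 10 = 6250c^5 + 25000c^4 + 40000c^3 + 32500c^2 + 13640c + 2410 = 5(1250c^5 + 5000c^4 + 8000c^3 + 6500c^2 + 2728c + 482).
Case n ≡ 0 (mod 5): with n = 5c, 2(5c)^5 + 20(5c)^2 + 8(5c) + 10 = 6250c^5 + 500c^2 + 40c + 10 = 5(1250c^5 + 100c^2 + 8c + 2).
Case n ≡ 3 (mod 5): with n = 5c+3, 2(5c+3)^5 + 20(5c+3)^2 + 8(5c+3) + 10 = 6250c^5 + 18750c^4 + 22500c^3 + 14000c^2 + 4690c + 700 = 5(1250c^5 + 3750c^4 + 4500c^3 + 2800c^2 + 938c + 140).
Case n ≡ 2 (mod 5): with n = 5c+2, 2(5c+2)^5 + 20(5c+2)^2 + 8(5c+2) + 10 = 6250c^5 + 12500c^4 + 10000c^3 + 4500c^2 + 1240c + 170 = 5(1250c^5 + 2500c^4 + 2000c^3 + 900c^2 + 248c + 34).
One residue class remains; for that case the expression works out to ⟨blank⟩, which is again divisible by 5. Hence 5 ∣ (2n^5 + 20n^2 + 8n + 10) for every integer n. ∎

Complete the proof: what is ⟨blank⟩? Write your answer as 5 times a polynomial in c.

The residues treated are {4, 0, 3, 2}, so the missing case is n ≡ 1 (mod 5); write n = 5c+1.
Then 2(5c+1)^5 + 20(5c+1)^2 + 8(5c+1) + 10 = 6250c^5 + 6250c^4 + 2500c^3 + 1000c^2 + 290c + 40 = 5(1250c^5 + 1250c^4 + 500c^3 + 200c^2 + 58c + 8).

5(1250c^5 + 1250c^4 + 500c^3 + 200c^2 + 58c + 8)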